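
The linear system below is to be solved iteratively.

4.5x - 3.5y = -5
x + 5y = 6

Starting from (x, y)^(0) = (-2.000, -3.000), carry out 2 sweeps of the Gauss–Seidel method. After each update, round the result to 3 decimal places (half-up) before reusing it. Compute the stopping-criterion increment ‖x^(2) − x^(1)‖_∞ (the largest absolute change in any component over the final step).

Iteration 1:
  x = (-5 - (-3.5)·-3.000) / (4.5) = -3.444
  y = (6 - (1)·-3.444) / (5) = 1.889
Iteration 2:
  x = (-5 - (-3.5)·1.889) / (4.5) = 0.358
  y = (6 - (1)·0.358) / (5) = 1.128
Change: (3.802, -0.761) → max |·| = 3.802

3.802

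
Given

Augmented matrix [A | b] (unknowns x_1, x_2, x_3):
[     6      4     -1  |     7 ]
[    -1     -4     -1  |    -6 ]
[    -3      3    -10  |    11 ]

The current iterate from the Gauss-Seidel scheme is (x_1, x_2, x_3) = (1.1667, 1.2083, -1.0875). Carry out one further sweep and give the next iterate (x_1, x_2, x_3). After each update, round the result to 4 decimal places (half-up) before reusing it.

(0.1799, 1.7269, -0.6359)

One sweep:
  x_1 = (7 - (4)·1.2083 - (-1)·-1.0875) / (6) = 0.1799
  x_2 = (-6 - (-1)·0.1799 - (-1)·-1.0875) / (-4) = 1.7269
  x_3 = (11 - (-3)·0.1799 - (3)·1.7269) / (-10) = -0.6359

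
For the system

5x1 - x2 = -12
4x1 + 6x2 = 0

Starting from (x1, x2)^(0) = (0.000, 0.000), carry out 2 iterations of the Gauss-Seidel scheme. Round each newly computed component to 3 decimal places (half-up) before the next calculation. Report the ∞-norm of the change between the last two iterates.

Iteration 1:
  x1 = (-12 - (-1)·0.000) / (5) = -2.400
  x2 = (0 - (4)·-2.400) / (6) = 1.600
Iteration 2:
  x1 = (-12 - (-1)·1.600) / (5) = -2.080
  x2 = (0 - (4)·-2.080) / (6) = 1.387
Change: (0.320, -0.213) → max |·| = 0.320

0.320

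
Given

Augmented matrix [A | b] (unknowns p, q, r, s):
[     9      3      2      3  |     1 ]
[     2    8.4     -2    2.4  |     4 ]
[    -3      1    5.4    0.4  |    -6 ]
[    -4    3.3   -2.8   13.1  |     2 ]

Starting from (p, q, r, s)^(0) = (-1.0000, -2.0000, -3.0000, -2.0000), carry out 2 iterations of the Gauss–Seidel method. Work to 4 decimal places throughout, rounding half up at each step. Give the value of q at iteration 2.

Iteration 1:
  p = (1 - (3)·-2.0000 - (2)·-3.0000 - (3)·-2.0000) / (9) = 2.1111
  q = (4 - (2)·2.1111 - (-2)·-3.0000 - (2.4)·-2.0000) / (8.4) = -0.1693
  r = (-6 - (-3)·2.1111 - (1)·-0.1693 - (0.4)·-2.0000) / (5.4) = 0.2412
  s = (2 - (-4)·2.1111 - (3.3)·-0.1693 - (-2.8)·0.2412) / (13.1) = 0.8915
Iteration 2:
  p = (1 - (3)·-0.1693 - (2)·0.2412 - (3)·0.8915) / (9) = -0.1832
  q = (4 - (2)·-0.1832 - (-2)·0.2412 - (2.4)·0.8915) / (8.4) = 0.3225
  r = (-6 - (-3)·-0.1832 - (1)·0.3225 - (0.4)·0.8915) / (5.4) = -1.3386
  s = (2 - (-4)·-0.1832 - (3.3)·0.3225 - (-2.8)·-1.3386) / (13.1) = -0.2706

0.3225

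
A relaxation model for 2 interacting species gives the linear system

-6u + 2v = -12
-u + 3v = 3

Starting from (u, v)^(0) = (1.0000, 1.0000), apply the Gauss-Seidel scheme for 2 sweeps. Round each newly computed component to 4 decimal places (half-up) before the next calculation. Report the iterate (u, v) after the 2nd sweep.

(2.5926, 1.8642)

Iteration 1:
  u = (-12 - (2)·1.0000) / (-6) = 2.3333
  v = (3 - (-1)·2.3333) / (3) = 1.7778
Iteration 2:
  u = (-12 - (2)·1.7778) / (-6) = 2.5926
  v = (3 - (-1)·2.5926) / (3) = 1.8642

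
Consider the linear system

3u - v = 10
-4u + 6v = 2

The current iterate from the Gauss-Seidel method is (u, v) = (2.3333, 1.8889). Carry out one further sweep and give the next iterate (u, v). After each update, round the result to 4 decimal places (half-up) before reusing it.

(3.9630, 2.9753)

One sweep:
  u = (10 - (-1)·1.8889) / (3) = 3.9630
  v = (2 - (-4)·3.9630) / (6) = 2.9753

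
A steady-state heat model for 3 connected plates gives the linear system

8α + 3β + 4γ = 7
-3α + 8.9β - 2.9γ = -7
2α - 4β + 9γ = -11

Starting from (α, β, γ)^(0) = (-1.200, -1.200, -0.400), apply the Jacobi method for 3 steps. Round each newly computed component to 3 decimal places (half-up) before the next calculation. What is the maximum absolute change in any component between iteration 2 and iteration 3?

Iteration 1:
  α = (7 - (3)·-1.200 - (4)·-0.400) / (8) = 1.525
  β = (-7 - (-3)·-1.200 - (-2.9)·-0.400) / (8.9) = -1.321
  γ = (-11 - (2)·-1.200 - (-4)·-1.200) / (9) = -1.489
Iteration 2:
  α = (7 - (3)·-1.321 - (4)·-1.489) / (8) = 2.115
  β = (-7 - (-3)·1.525 - (-2.9)·-1.489) / (8.9) = -0.758
  γ = (-11 - (2)·1.525 - (-4)·-1.321) / (9) = -2.148
Iteration 3:
  α = (7 - (3)·-0.758 - (4)·-2.148) / (8) = 2.233
  β = (-7 - (-3)·2.115 - (-2.9)·-2.148) / (8.9) = -0.774
  γ = (-11 - (2)·2.115 - (-4)·-0.758) / (9) = -2.029
Change: (0.118, -0.016, 0.119) → max |·| = 0.119

0.119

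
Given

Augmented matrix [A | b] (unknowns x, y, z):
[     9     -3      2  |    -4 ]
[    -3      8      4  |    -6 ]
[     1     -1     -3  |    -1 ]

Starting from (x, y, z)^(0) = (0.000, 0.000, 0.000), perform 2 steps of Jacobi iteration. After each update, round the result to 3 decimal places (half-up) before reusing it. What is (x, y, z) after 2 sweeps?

Iteration 1:
  x = (-4 - (-3)·0.000 - (2)·0.000) / (9) = -0.444
  y = (-6 - (-3)·0.000 - (4)·0.000) / (8) = -0.750
  z = (-1 - (1)·0.000 - (-1)·0.000) / (-3) = 0.333
Iteration 2:
  x = (-4 - (-3)·-0.750 - (2)·0.333) / (9) = -0.768
  y = (-6 - (-3)·-0.444 - (4)·0.333) / (8) = -1.083
  z = (-1 - (1)·-0.444 - (-1)·-0.750) / (-3) = 0.435

(-0.768, -1.083, 0.435)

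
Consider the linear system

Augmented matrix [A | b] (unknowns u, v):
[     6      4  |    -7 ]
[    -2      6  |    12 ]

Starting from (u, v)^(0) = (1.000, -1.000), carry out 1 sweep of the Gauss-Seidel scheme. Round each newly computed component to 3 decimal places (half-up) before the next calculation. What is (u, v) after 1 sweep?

(-0.500, 1.833)

Iteration 1:
  u = (-7 - (4)·-1.000) / (6) = -0.500
  v = (12 - (-2)·-0.500) / (6) = 1.833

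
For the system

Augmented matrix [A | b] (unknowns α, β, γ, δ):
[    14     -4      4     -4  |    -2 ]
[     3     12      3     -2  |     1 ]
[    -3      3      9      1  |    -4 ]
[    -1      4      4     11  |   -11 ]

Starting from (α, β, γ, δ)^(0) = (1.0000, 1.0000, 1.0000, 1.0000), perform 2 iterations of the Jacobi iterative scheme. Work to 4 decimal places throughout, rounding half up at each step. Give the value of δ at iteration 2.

-0.6941

Iteration 1:
  α = (-2 - (-4)·1.0000 - (4)·1.0000 - (-4)·1.0000) / (14) = 0.1429
  β = (1 - (3)·1.0000 - (3)·1.0000 - (-2)·1.0000) / (12) = -0.2500
  γ = (-4 - (-3)·1.0000 - (3)·1.0000 - (1)·1.0000) / (9) = -0.5556
  δ = (-11 - (-1)·1.0000 - (4)·1.0000 - (4)·1.0000) / (11) = -1.6364
Iteration 2:
  α = (-2 - (-4)·-0.2500 - (4)·-0.5556 - (-4)·-1.6364) / (14) = -0.5231
  β = (1 - (3)·0.1429 - (3)·-0.5556 - (-2)·-1.6364) / (12) = -0.0862
  γ = (-4 - (-3)·0.1429 - (3)·-0.2500 - (1)·-1.6364) / (9) = -0.1317
  δ = (-11 - (-1)·0.1429 - (4)·-0.2500 - (4)·-0.5556) / (11) = -0.6941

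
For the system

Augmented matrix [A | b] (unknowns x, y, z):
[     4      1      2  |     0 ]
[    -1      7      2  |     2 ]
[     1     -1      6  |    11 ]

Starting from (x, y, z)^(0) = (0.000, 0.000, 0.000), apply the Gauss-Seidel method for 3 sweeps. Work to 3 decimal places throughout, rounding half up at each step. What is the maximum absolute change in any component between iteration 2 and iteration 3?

Iteration 1:
  x = (0 - (1)·0.000 - (2)·0.000) / (4) = 0.000
  y = (2 - (-1)·0.000 - (2)·0.000) / (7) = 0.286
  z = (11 - (1)·0.000 - (-1)·0.286) / (6) = 1.881
Iteration 2:
  x = (0 - (1)·0.286 - (2)·1.881) / (4) = -1.012
  y = (2 - (-1)·-1.012 - (2)·1.881) / (7) = -0.396
  z = (11 - (1)·-1.012 - (-1)·-0.396) / (6) = 1.936
Iteration 3:
  x = (0 - (1)·-0.396 - (2)·1.936) / (4) = -0.869
  y = (2 - (-1)·-0.869 - (2)·1.936) / (7) = -0.392
  z = (11 - (1)·-0.869 - (-1)·-0.392) / (6) = 1.913
Change: (0.143, 0.004, -0.023) → max |·| = 0.143

0.143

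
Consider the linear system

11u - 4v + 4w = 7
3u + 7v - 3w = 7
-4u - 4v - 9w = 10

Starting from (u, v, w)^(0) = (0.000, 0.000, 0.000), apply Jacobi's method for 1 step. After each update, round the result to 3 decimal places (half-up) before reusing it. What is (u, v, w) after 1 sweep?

(0.636, 1.000, -1.111)

Iteration 1:
  u = (7 - (-4)·0.000 - (4)·0.000) / (11) = 0.636
  v = (7 - (3)·0.000 - (-3)·0.000) / (7) = 1.000
  w = (10 - (-4)·0.000 - (-4)·0.000) / (-9) = -1.111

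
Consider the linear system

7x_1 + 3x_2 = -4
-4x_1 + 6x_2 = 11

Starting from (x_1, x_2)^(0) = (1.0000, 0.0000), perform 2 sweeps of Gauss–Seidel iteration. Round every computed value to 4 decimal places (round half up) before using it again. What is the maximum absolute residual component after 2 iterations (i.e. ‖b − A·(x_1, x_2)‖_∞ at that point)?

1.2451

Iteration 1:
  x_1 = (-4 - (3)·0.0000) / (7) = -0.5714
  x_2 = (11 - (-4)·-0.5714) / (6) = 1.4524
Iteration 2:
  x_1 = (-4 - (3)·1.4524) / (7) = -1.1939
  x_2 = (11 - (-4)·-1.1939) / (6) = 1.0374
Residual b − A·x = (1.2451, 0.0000); ∞-norm = 1.2451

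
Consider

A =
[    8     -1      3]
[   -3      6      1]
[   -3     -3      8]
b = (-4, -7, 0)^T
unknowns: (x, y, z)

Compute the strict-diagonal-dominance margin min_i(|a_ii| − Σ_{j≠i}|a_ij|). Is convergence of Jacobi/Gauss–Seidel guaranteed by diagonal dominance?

2

row 1: |8| − (1+3) = 4
row 2: |6| − (3+1) = 2
row 3: |8| − (3+3) = 2
minimum over rows = 2 → strictly diagonally dominant (convergence guaranteed)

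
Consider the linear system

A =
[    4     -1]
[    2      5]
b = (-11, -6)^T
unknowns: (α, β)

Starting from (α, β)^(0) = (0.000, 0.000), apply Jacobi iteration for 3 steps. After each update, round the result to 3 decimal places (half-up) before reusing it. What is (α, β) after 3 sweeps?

Iteration 1:
  α = (-11 - (-1)·0.000) / (4) = -2.750
  β = (-6 - (2)·0.000) / (5) = -1.200
Iteration 2:
  α = (-11 - (-1)·-1.200) / (4) = -3.050
  β = (-6 - (2)·-2.750) / (5) = -0.100
Iteration 3:
  α = (-11 - (-1)·-0.100) / (4) = -2.775
  β = (-6 - (2)·-3.050) / (5) = 0.020

(-2.775, 0.020)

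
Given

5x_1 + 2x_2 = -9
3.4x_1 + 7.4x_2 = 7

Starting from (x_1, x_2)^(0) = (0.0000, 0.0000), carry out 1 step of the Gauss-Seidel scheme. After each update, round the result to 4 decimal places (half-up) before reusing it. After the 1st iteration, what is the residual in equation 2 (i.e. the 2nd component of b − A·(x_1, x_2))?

Iteration 1:
  x_1 = (-9 - (2)·0.0000) / (5) = -1.8000
  x_2 = (7 - (3.4)·-1.8000) / (7.4) = 1.7730
Residual b − A·x = (-3.5460, -0.0002)

-0.0002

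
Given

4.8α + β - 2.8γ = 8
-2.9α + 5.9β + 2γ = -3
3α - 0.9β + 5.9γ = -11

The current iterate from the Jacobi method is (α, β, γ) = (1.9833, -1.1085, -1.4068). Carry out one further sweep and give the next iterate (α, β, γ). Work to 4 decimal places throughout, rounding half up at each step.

(1.0770, 0.9432, -3.0420)

One sweep:
  α = (8 - (1)·-1.1085 - (-2.8)·-1.4068) / (4.8) = 1.0770
  β = (-3 - (-2.9)·1.9833 - (2)·-1.4068) / (5.9) = 0.9432
  γ = (-11 - (3)·1.9833 - (-0.9)·-1.1085) / (5.9) = -3.0420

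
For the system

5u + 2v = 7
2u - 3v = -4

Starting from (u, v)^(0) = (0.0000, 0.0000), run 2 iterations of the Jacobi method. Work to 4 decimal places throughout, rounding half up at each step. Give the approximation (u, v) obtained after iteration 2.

Iteration 1:
  u = (7 - (2)·0.0000) / (5) = 1.4000
  v = (-4 - (2)·0.0000) / (-3) = 1.3333
Iteration 2:
  u = (7 - (2)·1.3333) / (5) = 0.8667
  v = (-4 - (2)·1.4000) / (-3) = 2.2667

(0.8667, 2.2667)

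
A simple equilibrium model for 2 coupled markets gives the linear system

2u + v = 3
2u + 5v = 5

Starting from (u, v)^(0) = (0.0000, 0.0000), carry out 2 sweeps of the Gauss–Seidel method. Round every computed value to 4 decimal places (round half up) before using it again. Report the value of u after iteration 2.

1.3000

Iteration 1:
  u = (3 - (1)·0.0000) / (2) = 1.5000
  v = (5 - (2)·1.5000) / (5) = 0.4000
Iteration 2:
  u = (3 - (1)·0.4000) / (2) = 1.3000
  v = (5 - (2)·1.3000) / (5) = 0.4800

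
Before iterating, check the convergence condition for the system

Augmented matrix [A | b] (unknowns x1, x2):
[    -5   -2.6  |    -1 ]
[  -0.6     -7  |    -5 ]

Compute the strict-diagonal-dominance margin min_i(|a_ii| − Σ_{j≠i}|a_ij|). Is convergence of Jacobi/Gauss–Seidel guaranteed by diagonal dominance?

row 1: |-5| − (2.6) = 2.4
row 2: |-7| − (0.6) = 6.4
minimum over rows = 2.4 → strictly diagonally dominant (convergence guaranteed)

2.4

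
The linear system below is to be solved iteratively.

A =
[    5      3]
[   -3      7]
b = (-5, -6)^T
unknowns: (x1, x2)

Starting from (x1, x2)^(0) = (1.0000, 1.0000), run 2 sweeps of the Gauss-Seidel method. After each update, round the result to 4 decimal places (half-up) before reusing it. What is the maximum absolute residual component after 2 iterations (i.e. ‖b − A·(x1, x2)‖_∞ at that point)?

1.9615

Iteration 1:
  x1 = (-5 - (3)·1.0000) / (5) = -1.6000
  x2 = (-6 - (-3)·-1.6000) / (7) = -1.5429
Iteration 2:
  x1 = (-5 - (3)·-1.5429) / (5) = -0.0743
  x2 = (-6 - (-3)·-0.0743) / (7) = -0.8890
Residual b − A·x = (-1.9615, 0.0001); ∞-norm = 1.9615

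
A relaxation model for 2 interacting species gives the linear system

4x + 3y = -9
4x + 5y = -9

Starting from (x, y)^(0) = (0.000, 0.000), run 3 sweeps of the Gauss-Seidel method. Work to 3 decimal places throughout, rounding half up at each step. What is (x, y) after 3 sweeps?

Iteration 1:
  x = (-9 - (3)·0.000) / (4) = -2.250
  y = (-9 - (4)·-2.250) / (5) = 0.000
Iteration 2:
  x = (-9 - (3)·0.000) / (4) = -2.250
  y = (-9 - (4)·-2.250) / (5) = 0.000
Iteration 3:
  x = (-9 - (3)·0.000) / (4) = -2.250
  y = (-9 - (4)·-2.250) / (5) = 0.000

(-2.250, 0.000)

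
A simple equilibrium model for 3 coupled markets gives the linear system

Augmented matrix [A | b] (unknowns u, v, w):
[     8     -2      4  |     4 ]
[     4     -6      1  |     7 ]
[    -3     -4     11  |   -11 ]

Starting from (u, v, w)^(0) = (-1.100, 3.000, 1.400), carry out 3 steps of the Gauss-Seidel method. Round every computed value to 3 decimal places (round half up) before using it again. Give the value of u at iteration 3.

Iteration 1:
  u = (4 - (-2)·3.000 - (4)·1.400) / (8) = 0.550
  v = (7 - (4)·0.550 - (1)·1.400) / (-6) = -0.567
  w = (-11 - (-3)·0.550 - (-4)·-0.567) / (11) = -1.056
Iteration 2:
  u = (4 - (-2)·-0.567 - (4)·-1.056) / (8) = 0.886
  v = (7 - (4)·0.886 - (1)·-1.056) / (-6) = -0.752
  w = (-11 - (-3)·0.886 - (-4)·-0.752) / (11) = -1.032
Iteration 3:
  u = (4 - (-2)·-0.752 - (4)·-1.032) / (8) = 0.828
  v = (7 - (4)·0.828 - (1)·-1.032) / (-6) = -0.787
  w = (-11 - (-3)·0.828 - (-4)·-0.787) / (11) = -1.060

0.828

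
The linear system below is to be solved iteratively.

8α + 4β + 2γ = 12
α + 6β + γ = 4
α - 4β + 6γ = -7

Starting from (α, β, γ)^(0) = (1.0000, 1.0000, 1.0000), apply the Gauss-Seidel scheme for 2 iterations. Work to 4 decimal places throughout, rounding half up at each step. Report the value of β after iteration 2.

Iteration 1:
  α = (12 - (4)·1.0000 - (2)·1.0000) / (8) = 0.7500
  β = (4 - (1)·0.7500 - (1)·1.0000) / (6) = 0.3750
  γ = (-7 - (1)·0.7500 - (-4)·0.3750) / (6) = -1.0417
Iteration 2:
  α = (12 - (4)·0.3750 - (2)·-1.0417) / (8) = 1.5729
  β = (4 - (1)·1.5729 - (1)·-1.0417) / (6) = 0.5781
  γ = (-7 - (1)·1.5729 - (-4)·0.5781) / (6) = -1.0434

0.5781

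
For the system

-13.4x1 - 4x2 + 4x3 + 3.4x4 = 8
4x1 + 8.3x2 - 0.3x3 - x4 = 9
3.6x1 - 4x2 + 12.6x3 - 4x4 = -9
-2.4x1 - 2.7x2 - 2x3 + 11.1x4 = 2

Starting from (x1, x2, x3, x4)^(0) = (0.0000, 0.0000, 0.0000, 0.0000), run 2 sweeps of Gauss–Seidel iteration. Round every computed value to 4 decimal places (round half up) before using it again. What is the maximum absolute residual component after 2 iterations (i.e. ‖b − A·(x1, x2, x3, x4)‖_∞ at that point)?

Iteration 1:
  x1 = (8 - (-4)·0.0000 - (4)·0.0000 - (3.4)·0.0000) / (-13.4) = -0.5970
  x2 = (9 - (4)·-0.5970 - (-0.3)·0.0000 - (-1)·0.0000) / (8.3) = 1.3720
  x3 = (-9 - (3.6)·-0.5970 - (-4)·1.3720 - (-4)·0.0000) / (12.6) = -0.1082
  x4 = (2 - (-2.4)·-0.5970 - (-2.7)·1.3720 - (-2)·-0.1082) / (11.1) = 0.3653
Iteration 2:
  x1 = (8 - (-4)·1.3720 - (4)·-0.1082 - (3.4)·0.3653) / (-13.4) = -0.9462
  x2 = (9 - (4)·-0.9462 - (-0.3)·-0.1082 - (-1)·0.3653) / (8.3) = 1.5804
  x3 = (-9 - (3.6)·-0.9462 - (-4)·1.5804 - (-4)·0.3653) / (12.6) = 0.1737
  x4 = (2 - (-2.4)·-0.9462 - (-2.7)·1.5804 - (-2)·0.1737) / (11.1) = 0.3913
Residual b − A·x = (-0.3827, 0.1109, 0.1045, 0.0002); ∞-norm = 0.3827

0.3827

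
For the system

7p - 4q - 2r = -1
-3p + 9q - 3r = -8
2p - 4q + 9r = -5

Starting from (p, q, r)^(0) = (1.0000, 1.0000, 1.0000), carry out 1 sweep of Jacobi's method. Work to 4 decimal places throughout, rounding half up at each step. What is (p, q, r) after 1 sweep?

(0.7143, -0.2222, -0.3333)

Iteration 1:
  p = (-1 - (-4)·1.0000 - (-2)·1.0000) / (7) = 0.7143
  q = (-8 - (-3)·1.0000 - (-3)·1.0000) / (9) = -0.2222
  r = (-5 - (2)·1.0000 - (-4)·1.0000) / (9) = -0.3333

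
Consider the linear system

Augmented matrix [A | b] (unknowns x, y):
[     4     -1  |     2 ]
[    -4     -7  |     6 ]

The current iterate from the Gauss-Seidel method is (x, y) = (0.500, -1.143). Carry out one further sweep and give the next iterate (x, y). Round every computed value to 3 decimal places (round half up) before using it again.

One sweep:
  x = (2 - (-1)·-1.143) / (4) = 0.214
  y = (6 - (-4)·0.214) / (-7) = -0.979

(0.214, -0.979)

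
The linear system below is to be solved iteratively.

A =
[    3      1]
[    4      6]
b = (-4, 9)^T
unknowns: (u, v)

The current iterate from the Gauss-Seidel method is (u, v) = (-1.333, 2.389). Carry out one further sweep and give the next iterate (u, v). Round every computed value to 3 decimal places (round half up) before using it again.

(-2.130, 2.920)

One sweep:
  u = (-4 - (1)·2.389) / (3) = -2.130
  v = (9 - (4)·-2.130) / (6) = 2.920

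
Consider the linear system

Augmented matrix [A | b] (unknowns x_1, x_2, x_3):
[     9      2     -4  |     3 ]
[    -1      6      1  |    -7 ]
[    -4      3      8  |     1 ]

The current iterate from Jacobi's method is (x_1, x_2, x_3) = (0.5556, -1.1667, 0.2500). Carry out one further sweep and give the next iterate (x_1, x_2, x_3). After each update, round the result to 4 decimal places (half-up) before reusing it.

One sweep:
  x_1 = (3 - (2)·-1.1667 - (-4)·0.2500) / (9) = 0.7037
  x_2 = (-7 - (-1)·0.5556 - (1)·0.2500) / (6) = -1.1157
  x_3 = (1 - (-4)·0.5556 - (3)·-1.1667) / (8) = 0.8403

(0.7037, -1.1157, 0.8403)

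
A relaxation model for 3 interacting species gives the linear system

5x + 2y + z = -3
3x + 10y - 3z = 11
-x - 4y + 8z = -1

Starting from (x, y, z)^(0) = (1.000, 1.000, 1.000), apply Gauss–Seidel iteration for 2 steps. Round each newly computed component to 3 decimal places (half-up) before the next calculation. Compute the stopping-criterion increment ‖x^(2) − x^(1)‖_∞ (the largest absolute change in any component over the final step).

0.225

Iteration 1:
  x = (-3 - (2)·1.000 - (1)·1.000) / (5) = -1.200
  y = (11 - (3)·-1.200 - (-3)·1.000) / (10) = 1.760
  z = (-1 - (-1)·-1.200 - (-4)·1.760) / (8) = 0.605
Iteration 2:
  x = (-3 - (2)·1.760 - (1)·0.605) / (5) = -1.425
  y = (11 - (3)·-1.425 - (-3)·0.605) / (10) = 1.709
  z = (-1 - (-1)·-1.425 - (-4)·1.709) / (8) = 0.551
Change: (-0.225, -0.051, -0.054) → max |·| = 0.225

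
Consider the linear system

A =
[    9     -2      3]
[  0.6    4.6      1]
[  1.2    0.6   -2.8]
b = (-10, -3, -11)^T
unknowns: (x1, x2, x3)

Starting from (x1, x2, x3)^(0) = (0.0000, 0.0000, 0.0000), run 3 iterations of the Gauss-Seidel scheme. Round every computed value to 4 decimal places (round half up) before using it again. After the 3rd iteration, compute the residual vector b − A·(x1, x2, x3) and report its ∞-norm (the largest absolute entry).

0.0663

Iteration 1:
  x1 = (-10 - (-2)·0.0000 - (3)·0.0000) / (9) = -1.1111
  x2 = (-3 - (0.6)·-1.1111 - (1)·0.0000) / (4.6) = -0.5072
  x3 = (-11 - (1.2)·-1.1111 - (0.6)·-0.5072) / (-2.8) = 3.3437
Iteration 2:
  x1 = (-10 - (-2)·-0.5072 - (3)·3.3437) / (9) = -2.3384
  x2 = (-3 - (0.6)·-2.3384 - (1)·3.3437) / (4.6) = -1.0741
  x3 = (-11 - (1.2)·-2.3384 - (0.6)·-1.0741) / (-2.8) = 2.6962
Iteration 3:
  x1 = (-10 - (-2)·-1.0741 - (3)·2.6962) / (9) = -2.2485
  x2 = (-3 - (0.6)·-2.2485 - (1)·2.6962) / (4.6) = -0.9450
  x3 = (-11 - (1.2)·-2.2485 - (0.6)·-0.9450) / (-2.8) = 2.7624
Residual b − A·x = (0.0593, -0.0663, -0.0001); ∞-norm = 0.0663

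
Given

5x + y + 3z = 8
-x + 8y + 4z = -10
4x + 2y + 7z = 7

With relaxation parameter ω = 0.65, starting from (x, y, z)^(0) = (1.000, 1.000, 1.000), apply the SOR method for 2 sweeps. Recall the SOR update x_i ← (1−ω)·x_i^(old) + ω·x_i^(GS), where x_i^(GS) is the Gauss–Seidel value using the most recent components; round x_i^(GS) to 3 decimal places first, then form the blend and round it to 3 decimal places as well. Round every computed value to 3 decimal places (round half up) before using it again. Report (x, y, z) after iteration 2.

Iteration 1:
  x: GS value = (8 - (1)·1.000 - (3)·1.000) / (5) = 0.800;  x ← (1−ω)·1.000 + ω·0.800 = 0.870
  y: GS value = (-10 - (-1)·0.870 - (4)·1.000) / (8) = -1.641;  y ← (1−ω)·1.000 + ω·-1.641 = -0.717
  z: GS value = (7 - (4)·0.870 - (2)·-0.717) / (7) = 0.708;  z ← (1−ω)·1.000 + ω·0.708 = 0.810
Iteration 2:
  x: GS value = (8 - (1)·-0.717 - (3)·0.810) / (5) = 1.257;  x ← (1−ω)·0.870 + ω·1.257 = 1.122
  y: GS value = (-10 - (-1)·1.122 - (4)·0.810) / (8) = -1.515;  y ← (1−ω)·-0.717 + ω·-1.515 = -1.236
  z: GS value = (7 - (4)·1.122 - (2)·-1.236) / (7) = 0.712;  z ← (1−ω)·0.810 + ω·0.712 = 0.746

(1.122, -1.236, 0.746)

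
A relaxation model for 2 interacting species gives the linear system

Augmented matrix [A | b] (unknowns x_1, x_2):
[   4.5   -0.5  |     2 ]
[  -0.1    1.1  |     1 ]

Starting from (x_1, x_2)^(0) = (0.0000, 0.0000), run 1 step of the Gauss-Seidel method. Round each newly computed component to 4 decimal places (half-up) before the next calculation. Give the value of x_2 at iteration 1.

0.9495

Iteration 1:
  x_1 = (2 - (-0.5)·0.0000) / (4.5) = 0.4444
  x_2 = (1 - (-0.1)·0.4444) / (1.1) = 0.9495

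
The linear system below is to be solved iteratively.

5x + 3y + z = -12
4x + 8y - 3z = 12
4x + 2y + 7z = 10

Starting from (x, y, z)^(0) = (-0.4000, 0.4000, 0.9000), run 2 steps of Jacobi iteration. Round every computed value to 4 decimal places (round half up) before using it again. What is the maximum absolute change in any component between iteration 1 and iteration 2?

Iteration 1:
  x = (-12 - (3)·0.4000 - (1)·0.9000) / (5) = -2.8200
  y = (12 - (4)·-0.4000 - (-3)·0.9000) / (8) = 2.0375
  z = (10 - (4)·-0.4000 - (2)·0.4000) / (7) = 1.5429
Iteration 2:
  x = (-12 - (3)·2.0375 - (1)·1.5429) / (5) = -3.9311
  y = (12 - (4)·-2.8200 - (-3)·1.5429) / (8) = 3.4886
  z = (10 - (4)·-2.8200 - (2)·2.0375) / (7) = 2.4579
Change: (-1.1111, 1.4511, 0.9150) → max |·| = 1.4511

1.4511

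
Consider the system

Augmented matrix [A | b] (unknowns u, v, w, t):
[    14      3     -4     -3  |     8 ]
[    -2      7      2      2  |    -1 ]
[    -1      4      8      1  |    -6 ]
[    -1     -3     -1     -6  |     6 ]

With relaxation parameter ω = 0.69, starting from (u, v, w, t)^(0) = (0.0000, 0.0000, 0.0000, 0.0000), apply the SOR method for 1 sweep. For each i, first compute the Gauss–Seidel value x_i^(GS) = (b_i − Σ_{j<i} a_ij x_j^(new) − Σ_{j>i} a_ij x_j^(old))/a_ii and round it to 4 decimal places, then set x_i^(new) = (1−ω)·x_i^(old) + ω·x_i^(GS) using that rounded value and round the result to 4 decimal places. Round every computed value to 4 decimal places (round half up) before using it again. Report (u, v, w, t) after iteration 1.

Iteration 1:
  u: GS value = (8 - (3)·0.0000 - (-4)·0.0000 - (-3)·0.0000) / (14) = 0.5714;  u ← (1−ω)·0.0000 + ω·0.5714 = 0.3943
  v: GS value = (-1 - (-2)·0.3943 - (2)·0.0000 - (2)·0.0000) / (7) = -0.0302;  v ← (1−ω)·0.0000 + ω·-0.0302 = -0.0208
  w: GS value = (-6 - (-1)·0.3943 - (4)·-0.0208 - (1)·0.0000) / (8) = -0.6903;  w ← (1−ω)·0.0000 + ω·-0.6903 = -0.4763
  t: GS value = (6 - (-1)·0.3943 - (-3)·-0.0208 - (-1)·-0.4763) / (-6) = -0.9759;  t ← (1−ω)·0.0000 + ω·-0.9759 = -0.6734

(0.3943, -0.0208, -0.4763, -0.6734)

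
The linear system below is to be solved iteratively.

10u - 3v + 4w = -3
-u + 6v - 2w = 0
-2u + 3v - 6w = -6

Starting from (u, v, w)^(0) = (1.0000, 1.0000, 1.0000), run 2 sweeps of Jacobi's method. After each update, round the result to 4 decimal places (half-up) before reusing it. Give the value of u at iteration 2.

Iteration 1:
  u = (-3 - (-3)·1.0000 - (4)·1.0000) / (10) = -0.4000
  v = (0 - (-1)·1.0000 - (-2)·1.0000) / (6) = 0.5000
  w = (-6 - (-2)·1.0000 - (3)·1.0000) / (-6) = 1.1667
Iteration 2:
  u = (-3 - (-3)·0.5000 - (4)·1.1667) / (10) = -0.6167
  v = (0 - (-1)·-0.4000 - (-2)·1.1667) / (6) = 0.3222
  w = (-6 - (-2)·-0.4000 - (3)·0.5000) / (-6) = 1.3833

-0.6167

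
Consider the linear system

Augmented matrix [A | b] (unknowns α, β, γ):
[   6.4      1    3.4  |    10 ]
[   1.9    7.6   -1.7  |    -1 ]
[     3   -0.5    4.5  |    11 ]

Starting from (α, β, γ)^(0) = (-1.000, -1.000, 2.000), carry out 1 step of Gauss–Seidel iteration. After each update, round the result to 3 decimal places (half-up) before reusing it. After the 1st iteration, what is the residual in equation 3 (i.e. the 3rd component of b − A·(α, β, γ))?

Iteration 1:
  α = (10 - (1)·-1.000 - (3.4)·2.000) / (6.4) = 0.656
  β = (-1 - (1.9)·0.656 - (-1.7)·2.000) / (7.6) = 0.152
  γ = (11 - (3)·0.656 - (-0.5)·0.152) / (4.5) = 2.024
Residual b − A·x = (-1.232, 0.039, 0.000)

0.000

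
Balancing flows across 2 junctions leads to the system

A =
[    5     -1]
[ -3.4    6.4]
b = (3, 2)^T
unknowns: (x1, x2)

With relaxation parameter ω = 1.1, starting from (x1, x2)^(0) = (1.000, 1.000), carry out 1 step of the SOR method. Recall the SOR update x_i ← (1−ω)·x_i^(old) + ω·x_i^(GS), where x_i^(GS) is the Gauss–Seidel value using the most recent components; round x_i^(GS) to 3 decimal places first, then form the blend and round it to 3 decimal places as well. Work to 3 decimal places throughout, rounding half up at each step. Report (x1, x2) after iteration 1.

Iteration 1:
  x1: GS value = (3 - (-1)·1.000) / (5) = 0.800;  x1 ← (1−ω)·1.000 + ω·0.800 = 0.780
  x2: GS value = (2 - (-3.4)·0.780) / (6.4) = 0.727;  x2 ← (1−ω)·1.000 + ω·0.727 = 0.700

(0.780, 0.700)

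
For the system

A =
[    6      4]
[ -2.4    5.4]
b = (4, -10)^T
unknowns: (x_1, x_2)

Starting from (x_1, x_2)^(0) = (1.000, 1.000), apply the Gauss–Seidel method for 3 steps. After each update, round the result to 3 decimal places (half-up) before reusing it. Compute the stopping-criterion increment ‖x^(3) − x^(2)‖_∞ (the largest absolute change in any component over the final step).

0.563

Iteration 1:
  x_1 = (4 - (4)·1.000) / (6) = 0.000
  x_2 = (-10 - (-2.4)·0.000) / (5.4) = -1.852
Iteration 2:
  x_1 = (4 - (4)·-1.852) / (6) = 1.901
  x_2 = (-10 - (-2.4)·1.901) / (5.4) = -1.007
Iteration 3:
  x_1 = (4 - (4)·-1.007) / (6) = 1.338
  x_2 = (-10 - (-2.4)·1.338) / (5.4) = -1.257
Change: (-0.563, -0.250) → max |·| = 0.563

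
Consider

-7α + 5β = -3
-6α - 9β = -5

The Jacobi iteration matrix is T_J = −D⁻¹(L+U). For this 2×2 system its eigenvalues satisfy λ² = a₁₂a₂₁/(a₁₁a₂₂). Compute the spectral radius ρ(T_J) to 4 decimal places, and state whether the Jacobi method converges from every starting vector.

a₁₂a₂₁/(a₁₁a₂₂) = (5)·(-6) / ((-7)·(-9)) = -0.476190
ρ = √|-0.476190| = √0.476190 = 0.6901
ρ < 1, so Jacobi converges

0.6901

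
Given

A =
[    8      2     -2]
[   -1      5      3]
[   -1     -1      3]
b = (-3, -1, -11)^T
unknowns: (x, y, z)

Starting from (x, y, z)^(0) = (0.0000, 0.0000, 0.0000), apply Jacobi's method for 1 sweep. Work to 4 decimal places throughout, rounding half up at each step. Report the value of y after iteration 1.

-0.2000

Iteration 1:
  x = (-3 - (2)·0.0000 - (-2)·0.0000) / (8) = -0.3750
  y = (-1 - (-1)·0.0000 - (3)·0.0000) / (5) = -0.2000
  z = (-11 - (-1)·0.0000 - (-1)·0.0000) / (3) = -3.6667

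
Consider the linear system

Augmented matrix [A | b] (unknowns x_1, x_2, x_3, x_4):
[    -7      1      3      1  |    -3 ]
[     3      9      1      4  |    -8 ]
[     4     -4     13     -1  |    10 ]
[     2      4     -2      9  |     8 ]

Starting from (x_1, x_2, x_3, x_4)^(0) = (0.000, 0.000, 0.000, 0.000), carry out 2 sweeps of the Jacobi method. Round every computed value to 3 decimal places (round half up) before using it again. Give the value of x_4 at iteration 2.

1.360

Iteration 1:
  x_1 = (-3 - (1)·0.000 - (3)·0.000 - (1)·0.000) / (-7) = 0.429
  x_2 = (-8 - (3)·0.000 - (1)·0.000 - (4)·0.000) / (9) = -0.889
  x_3 = (10 - (4)·0.000 - (-4)·0.000 - (-1)·0.000) / (13) = 0.769
  x_4 = (8 - (2)·0.000 - (4)·0.000 - (-2)·0.000) / (9) = 0.889
Iteration 2:
  x_1 = (-3 - (1)·-0.889 - (3)·0.769 - (1)·0.889) / (-7) = 0.758
  x_2 = (-8 - (3)·0.429 - (1)·0.769 - (4)·0.889) / (9) = -1.512
  x_3 = (10 - (4)·0.429 - (-4)·-0.889 - (-1)·0.889) / (13) = 0.432
  x_4 = (8 - (2)·0.429 - (4)·-0.889 - (-2)·0.769) / (9) = 1.360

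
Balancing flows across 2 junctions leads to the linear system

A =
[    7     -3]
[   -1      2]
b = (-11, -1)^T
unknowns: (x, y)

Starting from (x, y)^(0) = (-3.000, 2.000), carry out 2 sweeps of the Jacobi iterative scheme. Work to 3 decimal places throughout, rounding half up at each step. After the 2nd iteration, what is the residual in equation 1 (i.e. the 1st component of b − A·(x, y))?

Iteration 1:
  x = (-11 - (-3)·2.000) / (7) = -0.714
  y = (-1 - (-1)·-3.000) / (2) = -2.000
Iteration 2:
  x = (-11 - (-3)·-2.000) / (7) = -2.429
  y = (-1 - (-1)·-0.714) / (2) = -0.857
Residual b − A·x = (3.432, -1.715)

3.432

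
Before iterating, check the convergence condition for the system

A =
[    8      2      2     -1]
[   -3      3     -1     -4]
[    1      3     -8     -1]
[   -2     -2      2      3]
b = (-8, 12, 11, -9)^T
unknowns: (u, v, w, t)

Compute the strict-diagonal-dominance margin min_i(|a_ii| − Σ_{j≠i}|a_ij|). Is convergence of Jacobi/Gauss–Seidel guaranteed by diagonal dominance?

-5

row 1: |8| − (2+2+1) = 3
row 2: |3| − (3+1+4) = -5
row 3: |-8| − (1+3+1) = 3
row 4: |3| − (2+2+2) = -3
minimum over rows = -5 → not strictly diagonally dominant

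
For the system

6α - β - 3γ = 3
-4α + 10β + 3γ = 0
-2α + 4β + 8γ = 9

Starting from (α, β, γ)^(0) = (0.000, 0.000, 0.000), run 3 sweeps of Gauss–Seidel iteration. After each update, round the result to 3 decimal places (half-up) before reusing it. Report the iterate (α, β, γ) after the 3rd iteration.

Iteration 1:
  α = (3 - (-1)·0.000 - (-3)·0.000) / (6) = 0.500
  β = (0 - (-4)·0.500 - (3)·0.000) / (10) = 0.200
  γ = (9 - (-2)·0.500 - (4)·0.200) / (8) = 1.150
Iteration 2:
  α = (3 - (-1)·0.200 - (-3)·1.150) / (6) = 1.108
  β = (0 - (-4)·1.108 - (3)·1.150) / (10) = 0.098
  γ = (9 - (-2)·1.108 - (4)·0.098) / (8) = 1.353
Iteration 3:
  α = (3 - (-1)·0.098 - (-3)·1.353) / (6) = 1.193
  β = (0 - (-4)·1.193 - (3)·1.353) / (10) = 0.071
  γ = (9 - (-2)·1.193 - (4)·0.071) / (8) = 1.388

(1.193, 0.071, 1.388)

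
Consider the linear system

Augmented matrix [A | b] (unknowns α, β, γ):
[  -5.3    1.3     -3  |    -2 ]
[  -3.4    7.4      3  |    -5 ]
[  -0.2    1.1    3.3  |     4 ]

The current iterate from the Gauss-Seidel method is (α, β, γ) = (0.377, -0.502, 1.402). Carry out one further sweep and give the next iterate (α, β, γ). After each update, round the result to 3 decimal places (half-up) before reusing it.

One sweep:
  α = (-2 - (1.3)·-0.502 - (-3)·1.402) / (-5.3) = -0.539
  β = (-5 - (-3.4)·-0.539 - (3)·1.402) / (7.4) = -1.492
  γ = (4 - (-0.2)·-0.539 - (1.1)·-1.492) / (3.3) = 1.677

(-0.539, -1.492, 1.677)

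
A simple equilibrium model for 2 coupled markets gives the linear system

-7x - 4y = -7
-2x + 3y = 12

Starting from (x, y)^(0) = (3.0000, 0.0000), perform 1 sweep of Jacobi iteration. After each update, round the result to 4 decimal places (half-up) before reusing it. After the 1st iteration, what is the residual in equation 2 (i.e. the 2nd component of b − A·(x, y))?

-4.0000

Iteration 1:
  x = (-7 - (-4)·0.0000) / (-7) = 1.0000
  y = (12 - (-2)·3.0000) / (3) = 6.0000
Residual b − A·x = (24.0000, -4.0000)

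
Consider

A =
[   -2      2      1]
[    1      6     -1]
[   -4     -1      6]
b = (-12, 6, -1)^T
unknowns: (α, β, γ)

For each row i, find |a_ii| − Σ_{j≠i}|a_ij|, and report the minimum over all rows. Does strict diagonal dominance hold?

row 1: |-2| − (2+1) = -1
row 2: |6| − (1+1) = 4
row 3: |6| − (4+1) = 1
minimum over rows = -1 → not strictly diagonally dominant

-1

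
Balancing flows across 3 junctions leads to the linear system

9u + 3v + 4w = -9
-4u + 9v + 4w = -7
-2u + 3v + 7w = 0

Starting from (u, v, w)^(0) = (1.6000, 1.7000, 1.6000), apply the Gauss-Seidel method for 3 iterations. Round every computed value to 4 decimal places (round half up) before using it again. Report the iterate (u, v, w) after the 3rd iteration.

(-0.7948, -1.2999, 0.3300)

Iteration 1:
  u = (-9 - (3)·1.7000 - (4)·1.6000) / (9) = -2.2778
  v = (-7 - (-4)·-2.2778 - (4)·1.6000) / (9) = -2.5012
  w = (0 - (-2)·-2.2778 - (3)·-2.5012) / (7) = 0.4211
Iteration 2:
  u = (-9 - (3)·-2.5012 - (4)·0.4211) / (9) = -0.3534
  v = (-7 - (-4)·-0.3534 - (4)·0.4211) / (9) = -1.1220
  w = (0 - (-2)·-0.3534 - (3)·-1.1220) / (7) = 0.3799
Iteration 3:
  u = (-9 - (3)·-1.1220 - (4)·0.3799) / (9) = -0.7948
  v = (-7 - (-4)·-0.7948 - (4)·0.3799) / (9) = -1.2999
  w = (0 - (-2)·-0.7948 - (3)·-1.2999) / (7) = 0.3300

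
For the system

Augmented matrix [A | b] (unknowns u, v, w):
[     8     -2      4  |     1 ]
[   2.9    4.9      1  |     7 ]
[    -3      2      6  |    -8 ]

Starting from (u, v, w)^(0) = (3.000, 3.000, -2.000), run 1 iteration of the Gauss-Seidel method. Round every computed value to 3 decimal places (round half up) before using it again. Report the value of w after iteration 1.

-0.638

Iteration 1:
  u = (1 - (-2)·3.000 - (4)·-2.000) / (8) = 1.875
  v = (7 - (2.9)·1.875 - (1)·-2.000) / (4.9) = 0.727
  w = (-8 - (-3)·1.875 - (2)·0.727) / (6) = -0.638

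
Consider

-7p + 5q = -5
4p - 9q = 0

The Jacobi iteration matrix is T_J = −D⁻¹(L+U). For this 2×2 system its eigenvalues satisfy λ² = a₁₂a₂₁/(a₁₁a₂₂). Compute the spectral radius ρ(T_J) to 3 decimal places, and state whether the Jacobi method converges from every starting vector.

0.563

a₁₂a₂₁/(a₁₁a₂₂) = (5)·(4) / ((-7)·(-9)) = 0.317460
ρ = √|0.317460| = √0.317460 = 0.563
ρ < 1, so Jacobi converges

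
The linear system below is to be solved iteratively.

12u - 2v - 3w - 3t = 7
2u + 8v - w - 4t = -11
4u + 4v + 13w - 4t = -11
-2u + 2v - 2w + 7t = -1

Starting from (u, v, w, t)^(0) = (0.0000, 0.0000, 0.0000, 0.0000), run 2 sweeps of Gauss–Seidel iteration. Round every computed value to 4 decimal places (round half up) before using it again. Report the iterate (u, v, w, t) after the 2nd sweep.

Iteration 1:
  u = (7 - (-2)·0.0000 - (-3)·0.0000 - (-3)·0.0000) / (12) = 0.5833
  v = (-11 - (2)·0.5833 - (-1)·0.0000 - (-4)·0.0000) / (8) = -1.5208
  w = (-11 - (4)·0.5833 - (4)·-1.5208 - (-4)·0.0000) / (13) = -0.5577
  t = (-1 - (-2)·0.5833 - (2)·-1.5208 - (-2)·-0.5577) / (7) = 0.2990
Iteration 2:
  u = (7 - (-2)·-1.5208 - (-3)·-0.5577 - (-3)·0.2990) / (12) = 0.2652
  v = (-11 - (2)·0.2652 - (-1)·-0.5577 - (-4)·0.2990) / (8) = -1.3615
  w = (-11 - (4)·0.2652 - (4)·-1.3615 - (-4)·0.2990) / (13) = -0.4168
  t = (-1 - (-2)·0.2652 - (2)·-1.3615 - (-2)·-0.4168) / (7) = 0.2028

(0.2652, -1.3615, -0.4168, 0.2028)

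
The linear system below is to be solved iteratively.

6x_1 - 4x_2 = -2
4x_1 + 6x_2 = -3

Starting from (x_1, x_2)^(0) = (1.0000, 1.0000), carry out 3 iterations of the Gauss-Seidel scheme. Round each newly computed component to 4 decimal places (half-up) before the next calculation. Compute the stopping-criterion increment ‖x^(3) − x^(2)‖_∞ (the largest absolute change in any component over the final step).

Iteration 1:
  x_1 = (-2 - (-4)·1.0000) / (6) = 0.3333
  x_2 = (-3 - (4)·0.3333) / (6) = -0.7222
Iteration 2:
  x_1 = (-2 - (-4)·-0.7222) / (6) = -0.8148
  x_2 = (-3 - (4)·-0.8148) / (6) = 0.0432
Iteration 3:
  x_1 = (-2 - (-4)·0.0432) / (6) = -0.3045
  x_2 = (-3 - (4)·-0.3045) / (6) = -0.2970
Change: (0.5103, -0.3402) → max |·| = 0.5103

0.5103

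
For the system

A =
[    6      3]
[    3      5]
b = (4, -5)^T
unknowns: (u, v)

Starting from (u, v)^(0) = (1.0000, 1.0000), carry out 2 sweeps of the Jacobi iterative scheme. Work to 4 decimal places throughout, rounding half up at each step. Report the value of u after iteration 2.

Iteration 1:
  u = (4 - (3)·1.0000) / (6) = 0.1667
  v = (-5 - (3)·1.0000) / (5) = -1.6000
Iteration 2:
  u = (4 - (3)·-1.6000) / (6) = 1.4667
  v = (-5 - (3)·0.1667) / (5) = -1.1000

1.4667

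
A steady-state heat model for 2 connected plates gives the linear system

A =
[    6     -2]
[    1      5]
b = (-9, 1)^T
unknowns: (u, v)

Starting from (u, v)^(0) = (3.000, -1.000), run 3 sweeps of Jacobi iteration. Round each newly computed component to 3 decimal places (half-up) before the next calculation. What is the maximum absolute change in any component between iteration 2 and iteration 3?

0.322

Iteration 1:
  u = (-9 - (-2)·-1.000) / (6) = -1.833
  v = (1 - (1)·3.000) / (5) = -0.400
Iteration 2:
  u = (-9 - (-2)·-0.400) / (6) = -1.633
  v = (1 - (1)·-1.833) / (5) = 0.567
Iteration 3:
  u = (-9 - (-2)·0.567) / (6) = -1.311
  v = (1 - (1)·-1.633) / (5) = 0.527
Change: (0.322, -0.040) → max |·| = 0.322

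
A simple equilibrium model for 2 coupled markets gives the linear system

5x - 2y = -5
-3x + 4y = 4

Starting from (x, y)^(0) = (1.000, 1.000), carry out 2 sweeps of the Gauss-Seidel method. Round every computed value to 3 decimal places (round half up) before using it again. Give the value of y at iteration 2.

0.415

Iteration 1:
  x = (-5 - (-2)·1.000) / (5) = -0.600
  y = (4 - (-3)·-0.600) / (4) = 0.550
Iteration 2:
  x = (-5 - (-2)·0.550) / (5) = -0.780
  y = (4 - (-3)·-0.780) / (4) = 0.415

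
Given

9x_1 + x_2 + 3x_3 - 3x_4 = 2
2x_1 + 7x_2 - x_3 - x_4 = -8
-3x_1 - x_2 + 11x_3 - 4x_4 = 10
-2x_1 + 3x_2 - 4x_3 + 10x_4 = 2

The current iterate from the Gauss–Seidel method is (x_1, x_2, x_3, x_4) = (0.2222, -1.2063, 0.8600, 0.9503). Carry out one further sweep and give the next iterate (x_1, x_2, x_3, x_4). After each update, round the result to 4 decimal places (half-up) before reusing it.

One sweep:
  x_1 = (2 - (1)·-1.2063 - (3)·0.8600 - (-3)·0.9503) / (9) = 0.3864
  x_2 = (-8 - (2)·0.3864 - (-1)·0.8600 - (-1)·0.9503) / (7) = -0.9946
  x_3 = (10 - (-3)·0.3864 - (-1)·-0.9946 - (-4)·0.9503) / (11) = 1.2696
  x_4 = (2 - (-2)·0.3864 - (3)·-0.9946 - (-4)·1.2696) / (10) = 1.0835

(0.3864, -0.9946, 1.2696, 1.0835)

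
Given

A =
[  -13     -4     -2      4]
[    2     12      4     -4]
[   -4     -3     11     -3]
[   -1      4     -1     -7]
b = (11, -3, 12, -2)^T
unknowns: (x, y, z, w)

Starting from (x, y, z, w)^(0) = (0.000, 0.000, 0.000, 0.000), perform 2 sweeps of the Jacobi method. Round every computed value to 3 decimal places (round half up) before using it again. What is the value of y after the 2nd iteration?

-0.377

Iteration 1:
  x = (11 - (-4)·0.000 - (-2)·0.000 - (4)·0.000) / (-13) = -0.846
  y = (-3 - (2)·0.000 - (4)·0.000 - (-4)·0.000) / (12) = -0.250
  z = (12 - (-4)·0.000 - (-3)·0.000 - (-3)·0.000) / (11) = 1.091
  w = (-2 - (-1)·0.000 - (4)·0.000 - (-1)·0.000) / (-7) = 0.286
Iteration 2:
  x = (11 - (-4)·-0.250 - (-2)·1.091 - (4)·0.286) / (-13) = -0.849
  y = (-3 - (2)·-0.846 - (4)·1.091 - (-4)·0.286) / (12) = -0.377
  z = (12 - (-4)·-0.846 - (-3)·-0.250 - (-3)·0.286) / (11) = 0.793
  w = (-2 - (-1)·-0.846 - (4)·-0.250 - (-1)·1.091) / (-7) = 0.108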